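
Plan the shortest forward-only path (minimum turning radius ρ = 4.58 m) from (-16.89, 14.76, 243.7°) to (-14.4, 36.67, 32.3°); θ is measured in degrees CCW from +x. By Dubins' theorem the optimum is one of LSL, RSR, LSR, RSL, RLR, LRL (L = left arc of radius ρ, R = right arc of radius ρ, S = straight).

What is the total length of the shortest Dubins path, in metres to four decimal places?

35.2855 m

Let ψ = atan2(Δy, Δx) = atan2(21.91, 2.49) = 83.5163° be the start→goal bearing.
Normalize: d = |goal − start| / ρ = 22.051036/4.58 = 4.814637, α = (θ_start − ψ) mod 360° = 160.1837° = 2.795732 rad, β = (θ_goal − ψ) mod 360° = 308.7837° = 5.389292 rad.
Common terms: sin α = 0.339006, cos α = -0.940784, sin β = -0.779517, cos β = 0.626382, cos(α−β) = -0.853551, d² = 23.180727. Work in radians in the unit-radius frame; every candidate has L = ρ·(t + p + q).
LSL: p² = 2 + d² − 2cos(α−β) + 2d(sin α − sin β) = 37.658391; p = √p² = 6.136643; φ = atan2(cos β − cos α, d + sin α − sin β) = 0.258239 rad; t = (φ − α) mod 2π = 3.745692 rad, q = (β − φ) mod 2π = 5.131053 rad → L = 4.58·(3.745692 + 6.136643 + 5.131053) = 4.58·15.013388 = 68.761316 m
RSR: p² = 2 + d² − 2cos(α−β) + 2d(sin β − sin α) = 16.117266; p = √p² = 4.014631; φ = atan2(cos α − cos β, d − sin α + sin β) = -0.401026 rad; t = (α − φ) mod 2π = 3.196759 rad, q = (φ − β) mod 2π = 0.492867 rad → L = 4.58·(3.196759 + 4.014631 + 0.492867) = 4.58·7.704258 = 35.285500 m
LSR: p² = d² − 2 + 2cos(α−β) + 2d(sin α + sin β) = 15.231830; p = √p² = 3.902798; φ = atan2(−cos α − cos β, d + sin α + sin β) − atan2(−2, p) = 0.545315 rad; t = (φ − α) mod 2π = 4.032768 rad, q = (φ − β) mod 2π = 1.439208 rad → L = 4.58·(4.032768 + 3.902798 + 1.439208) = 4.58·9.374774 = 42.936464 m
RSL: p² = d² − 2 + 2cos(α−β) − 2d(sin α + sin β) = 23.715420; p = √p² = 4.869848; φ = atan2(cos α + cos β, d − sin α − sin β) − atan2(2, p) = -0.449444 rad; t = (α − φ) mod 2π = 3.245177 rad, q = (β − φ) mod 2π = 5.838736 rad → L = 4.58·(3.245177 + 4.869848 + 5.838736) = 4.58·13.953761 = 63.908225 m
RLR: c = (6 − d² + 2cos(α−β) + 2d(sin α − sin β))/8 = -1.014658, |c| > 1 → infeasible
LRL: c = (6 − d² + 2cos(α−β) − 2d(sin α − sin β))/8 = -3.707299, |c| > 1 → infeasible
Shortest: RSR with L = 35.285500 m ≈ 35.2855 m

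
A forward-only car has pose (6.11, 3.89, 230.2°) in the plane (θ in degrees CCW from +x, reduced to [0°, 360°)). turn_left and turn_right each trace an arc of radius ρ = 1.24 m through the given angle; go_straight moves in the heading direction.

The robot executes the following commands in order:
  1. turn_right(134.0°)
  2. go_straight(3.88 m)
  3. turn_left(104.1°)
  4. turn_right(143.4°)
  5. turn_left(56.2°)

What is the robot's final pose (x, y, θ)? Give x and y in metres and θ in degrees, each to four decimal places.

(0.4754, 12.4400, 113.1000°)

set_pose: (x, y, θ) = (6.1100, 3.8900, 230.2000°), ρ = 1.24
turn_right(134.0°): centre at ρ to the right, rotate −134.0° → (3.9246, 4.5498, 96.2000°)
go_straight(3.88): x += 3.88·cos θ, y += 3.88·sin θ → (3.5055, 8.4071, 96.2000°)
turn_left(104.1°): centre at ρ to the left, rotate +104.1° → (1.8426, 9.4362, 200.3000°)
turn_right(143.4°): centre at ρ to the right, rotate −143.4° → (0.3736, 11.2763, 56.9000°)
turn_left(56.2°): centre at ρ to the left, rotate +56.2° → (0.4754, 12.4400, 113.1000°)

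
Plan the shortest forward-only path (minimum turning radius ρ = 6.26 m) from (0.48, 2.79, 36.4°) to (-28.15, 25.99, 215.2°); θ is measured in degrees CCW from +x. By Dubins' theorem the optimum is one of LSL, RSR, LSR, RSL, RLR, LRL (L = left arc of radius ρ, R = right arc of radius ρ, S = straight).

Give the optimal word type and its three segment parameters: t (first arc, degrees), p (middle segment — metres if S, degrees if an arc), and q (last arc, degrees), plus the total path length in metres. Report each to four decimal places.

Let ψ = atan2(Δy, Δx) = atan2(23.20, -28.63) = 140.9808° be the start→goal bearing.
Normalize: d = |goal − start| / ρ = 36.849924/6.26 = 5.886569, α = (θ_start − ψ) mod 360° = 255.4192° = 4.457906 rad, β = (θ_goal − ψ) mod 360° = 74.2192° = 1.295369 rad.
Common terms: sin α = -0.967794, cos α = -0.251745, sin β = 0.962309, cos β = 0.271958, cos(α−β) = -0.999781, d² = 34.651698. Work in radians in the unit-radius frame; every candidate has L = ρ·(t + p + q).
LSL: p² = 2 + d² − 2cos(α−β) + 2d(sin α − sin β) = 15.927893; p = √p² = 3.990976; φ = atan2(cos β − cos α, d + sin α − sin β) = 0.131601 rad; t = (φ − α) mod 2π = 1.956881 rad, q = (β − φ) mod 2π = 1.163768 rad → L = 6.26·(1.956881 + 3.990976 + 1.163768) = 6.26·7.111625 = 44.518774 m
RSR: p² = 2 + d² − 2cos(α−β) + 2d(sin β − sin α) = 61.374627; p = √p² = 7.834196; φ = atan2(cos α − cos β, d − sin α + sin β) = -0.066898 rad; t = (α − φ) mod 2π = 4.524804 rad, q = (φ − β) mod 2π = 4.920918 rad → L = 6.26·(4.524804 + 7.834196 + 4.920918) = 6.26·17.279918 = 108.172286 m
LSR: p² = d² − 2 + 2cos(α−β) + 2d(sin α + sin β) = 30.587568; p = √p² = 5.530603; φ = atan2(−cos α − cos β, d + sin α + sin β) − atan2(−2, p) = 0.343556 rad; t = (φ − α) mod 2π = 2.168835 rad, q = (φ − β) mod 2π = 5.331372 rad → L = 6.26·(2.168835 + 5.530603 + 5.331372) = 6.26·13.030810 = 81.572871 m
RSL: p² = d² − 2 + 2cos(α−β) − 2d(sin α + sin β) = 30.716706; p = √p² = 5.542265; φ = atan2(cos α + cos β, d − sin α − sin β) − atan2(2, p) = -0.342889 rad; t = (α − φ) mod 2π = 4.800795 rad, q = (β − φ) mod 2π = 1.638258 rad → L = 6.26·(4.800795 + 5.542265 + 1.638258) = 6.26·11.981319 = 75.003055 m
RLR: c = (6 − d² + 2cos(α−β) + 2d(sin α − sin β))/8 = -6.671828, |c| > 1 → infeasible
LRL: c = (6 − d² + 2cos(α−β) − 2d(sin α − sin β))/8 = -0.990987; p = 2π − arccos c = 3.275957 rad; φ = atan2(cos β − cos α, d + sin α − sin β) = 0.131601 rad; t = (φ − α + p/2) mod 2π = 3.594859 rad, q = (β − α − t + p) mod 2π = 2.801747 rad → L = 6.26·(3.594859 + 3.275957 + 2.801747) = 6.26·9.672563 = 60.550246 m
Shortest: LSL with L = 44.518774 m ≈ 44.5188 m
Convert LSL to answer units (arcs ×180/π): t = 1.956881·180/π = 112.1210°, p = ρ·p = 6.26·3.990976 = 24.9835 m, q = 1.163768·180/π = 66.6790°, L = 44.5188 m.

LSL: t = 112.1210°, p = 24.9835 m, q = 66.6790°, L = 44.5188 m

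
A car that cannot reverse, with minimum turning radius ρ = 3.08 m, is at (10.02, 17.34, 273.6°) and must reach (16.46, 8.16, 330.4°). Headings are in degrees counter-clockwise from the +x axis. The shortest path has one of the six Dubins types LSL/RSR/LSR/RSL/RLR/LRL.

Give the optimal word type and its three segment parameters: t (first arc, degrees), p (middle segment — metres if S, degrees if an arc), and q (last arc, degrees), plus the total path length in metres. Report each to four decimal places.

LSL: t = 32.5284°, p = 8.2894 m, q = 24.2716°, L = 11.3428 m

Let ψ = atan2(Δy, Δx) = atan2(-9.18, 6.44) = -54.9494° be the start→goal bearing.
Normalize: d = |goal − start| / ρ = 11.213652/3.08 = 3.640796, α = (θ_start − ψ) mod 360° = 328.5494° = 5.734268 rad, β = (θ_goal − ψ) mod 360° = 25.3494° = 0.442430 rad.
Common terms: sin α = -0.521764, cos α = 0.853090, sin β = 0.428137, cos β = 0.903714, cos(α−β) = 0.547563, d² = 13.255397. Work in radians in the unit-radius frame; every candidate has L = ρ·(t + p + q).
LSL: p² = 2 + d² − 2cos(α−β) + 2d(sin α − sin β) = 7.243483; p = √p² = 2.691372; φ = atan2(cos β − cos α, d + sin α − sin β) = 0.018811 rad; t = (φ − α) mod 2π = 0.567728 rad, q = (β − φ) mod 2π = 0.423619 rad → L = 3.08·(0.567728 + 2.691372 + 0.423619) = 3.08·3.682719 = 11.342774 m
RSR: p² = 2 + d² − 2cos(α−β) + 2d(sin β − sin α) = 21.077058; p = √p² = 4.590976; φ = atan2(cos α − cos β, d − sin α + sin β) = -0.011027 rad; t = (α − φ) mod 2π = 5.745295 rad, q = (φ − β) mod 2π = 5.829728 rad → L = 3.08·(5.745295 + 4.590976 + 5.829728) = 3.08·16.165999 = 49.791278 m
LSR: p² = d² − 2 + 2cos(α−β) + 2d(sin α + sin β) = 11.668772; p = √p² = 3.415958; φ = atan2(−cos α − cos β, d + sin α + sin β) − atan2(−2, p) = 0.069824 rad; t = (φ − α) mod 2π = 0.618741 rad, q = (φ − β) mod 2π = 5.910579 rad → L = 3.08·(0.618741 + 3.415958 + 5.910579) = 3.08·9.945279 = 30.631459 m
RSL: p² = d² − 2 + 2cos(α−β) − 2d(sin α + sin β) = 13.032275; p = √p² = 3.610024; φ = atan2(cos α + cos β, d − sin α − sin β) − atan2(2, p) = -0.066202 rad; t = (α − φ) mod 2π = 5.800470 rad, q = (β − φ) mod 2π = 0.508632 rad → L = 3.08·(5.800470 + 3.610024 + 0.508632) = 3.08·9.919126 = 30.550908 m
RLR: c = (6 − d² + 2cos(α−β) + 2d(sin α − sin β))/8 = -1.634632, |c| > 1 → infeasible
LRL: c = (6 − d² + 2cos(α−β) − 2d(sin α − sin β))/8 = 0.094565; p = 2π − arccos c = 4.807095 rad; φ = atan2(cos β − cos α, d + sin α − sin β) = 0.018811 rad; t = (φ − α + p/2) mod 2π = 2.971275 rad, q = (β − α − t + p) mod 2π = 2.827167 rad → L = 3.08·(2.971275 + 4.807095 + 2.827167) = 3.08·10.605537 = 32.665055 m
Shortest: LSL with L = 11.342774 m ≈ 11.3428 m
Convert LSL to answer units (arcs ×180/π): t = 0.567728·180/π = 32.5284°, p = ρ·p = 3.08·2.691372 = 8.2894 m, q = 0.423619·180/π = 24.2716°, L = 11.3428 m.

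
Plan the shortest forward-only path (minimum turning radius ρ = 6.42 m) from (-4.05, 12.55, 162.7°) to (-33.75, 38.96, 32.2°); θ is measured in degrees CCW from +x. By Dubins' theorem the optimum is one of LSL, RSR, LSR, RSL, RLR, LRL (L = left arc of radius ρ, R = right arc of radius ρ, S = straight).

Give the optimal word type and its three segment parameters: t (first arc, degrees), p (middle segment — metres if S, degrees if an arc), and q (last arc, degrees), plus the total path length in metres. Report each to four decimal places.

RSR: t = 10.4777°, p = 31.8595 m, q = 120.0223°, L = 46.4820 m

Let ψ = atan2(Δy, Δx) = atan2(26.41, -29.70) = 138.3557° be the start→goal bearing.
Normalize: d = |goal − start| / ρ = 39.743906/6.42 = 6.190640, α = (θ_start − ψ) mod 360° = 24.3443° = 0.424888 rad, β = (θ_goal − ψ) mod 360° = 253.8443° = 4.430419 rad.
Common terms: sin α = 0.412219, cos α = 0.911085, sin β = -0.960509, cos β = -0.278248, cos(α−β) = -0.649448, d² = 38.324019. Work in radians in the unit-radius frame; every candidate has L = ρ·(t + p + q).
LSL: p² = 2 + d² − 2cos(α−β) + 2d(sin α − sin β) = 58.619048; p = √p² = 7.656308; φ = atan2(cos β − cos α, d + sin α − sin β) = -0.155972 rad; t = (φ − α) mod 2π = 5.702325 rad, q = (β − φ) mod 2π = 4.586391 rad → L = 6.42·(5.702325 + 7.656308 + 4.586391) = 6.42·17.945024 = 115.207052 m
RSR: p² = 2 + d² − 2cos(α−β) + 2d(sin β − sin α) = 24.626783; p = √p² = 4.962538; φ = atan2(cos α − cos β, d − sin α + sin β) = 0.242018 rad; t = (α − φ) mod 2π = 0.182870 rad, q = (φ − β) mod 2π = 2.094784 rad → L = 6.42·(0.182870 + 4.962538 + 2.094784) = 6.42·7.240193 = 46.482036 m
LSR: p² = d² − 2 + 2cos(α−β) + 2d(sin α + sin β) = 28.236591; p = √p² = 5.313811; φ = atan2(−cos α − cos β, d + sin α + sin β) − atan2(−2, p) = 0.248286 rad; t = (φ − α) mod 2π = 6.106583 rad, q = (φ − β) mod 2π = 2.101053 rad → L = 6.42·(6.106583 + 5.313811 + 2.101053) = 6.42·13.521447 = 86.807692 m
RSL: p² = d² − 2 + 2cos(α−β) − 2d(sin α + sin β) = 41.813655; p = √p² = 6.466348; φ = atan2(cos α + cos β, d − sin α − sin β) − atan2(2, p) = -0.206328 rad; t = (α − φ) mod 2π = 0.631217 rad, q = (β − φ) mod 2π = 4.636747 rad → L = 6.42·(0.631217 + 6.466348 + 4.636747) = 6.42·11.734312 = 75.334281 m
RLR: c = (6 − d² + 2cos(α−β) + 2d(sin α − sin β))/8 = -2.078348, |c| > 1 → infeasible
LRL: c = (6 − d² + 2cos(α−β) − 2d(sin α − sin β))/8 = -6.327381, |c| > 1 → infeasible
Shortest: RSR with L = 46.482036 m ≈ 46.4820 m
Convert RSR to answer units (arcs ×180/π): t = 0.182870·180/π = 10.4777°, p = ρ·p = 6.42·4.962538 = 31.8595 m, q = 2.094784·180/π = 120.0223°, L = 46.4820 m.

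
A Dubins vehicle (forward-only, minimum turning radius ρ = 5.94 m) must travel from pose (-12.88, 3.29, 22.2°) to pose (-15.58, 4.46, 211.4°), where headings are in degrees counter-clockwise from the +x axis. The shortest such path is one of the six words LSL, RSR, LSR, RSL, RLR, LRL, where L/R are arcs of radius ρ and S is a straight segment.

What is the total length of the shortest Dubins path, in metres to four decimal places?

Let ψ = atan2(Δy, Δx) = atan2(1.17, -2.70) = 156.5713° be the start→goal bearing.
Normalize: d = |goal − start| / ρ = 2.942601/5.94 = 0.495387, α = (θ_start − ψ) mod 360° = 225.6287° = 3.937964 rad, β = (θ_goal − ψ) mod 360° = 54.8287° = 0.956941 rad.
Common terms: sin α = -0.714823, cos α = -0.699305, sin β = 0.817433, cos β = 0.576023, cos(α−β) = -0.987136, d² = 0.245409. Work in radians in the unit-radius frame; every candidate has L = ρ·(t + p + q).
LSL: p² = 2 + d² − 2cos(α−β) + 2d(sin α − sin β) = 2.701560; p = √p² = 1.643642; φ = atan2(cos β − cos α, d + sin α − sin β) = 2.253427 rad; t = (φ − α) mod 2π = 4.598648 rad, q = (β − φ) mod 2π = 4.986700 rad → L = 5.94·(4.598648 + 1.643642 + 4.986700) = 5.94·11.228991 = 66.700204 m
RSR: p² = 2 + d² − 2cos(α−β) + 2d(sin β − sin α) = 5.737802; p = √p² = 2.395371; φ = atan2(cos α − cos β, d − sin α + sin β) = -0.561450 rad; t = (α − φ) mod 2π = 4.499413 rad, q = (φ − β) mod 2π = 4.764795 rad → L = 5.94·(4.499413 + 2.395371 + 4.764795) = 5.94·11.659579 = 69.257897 m
LSR: p² = d² − 2 + 2cos(α−β) + 2d(sin α + sin β) = -3.627200 < 0 → infeasible
RSL: p² = d² − 2 + 2cos(α−β) − 2d(sin α + sin β) = -3.830528 < 0 → infeasible
RLR: c = (6 − d² + 2cos(α−β) + 2d(sin α − sin β))/8 = 0.282775; p = 2π − arccos c = 4.999075 rad; φ = atan2(cos α − cos β, d − sin α + sin β) = -0.561450 rad; t = (α − φ + p/2) mod 2π = 0.715765 rad, q = (α − β − t + p) mod 2π = 0.981147 rad → L = 5.94·(0.715765 + 4.999075 + 0.981147) = 5.94·6.695986 = 39.774159 m
LRL: c = (6 − d² + 2cos(α−β) − 2d(sin α − sin β))/8 = 0.662305; p = 2π − arccos c = 5.436280 rad; φ = atan2(cos β − cos α, d + sin α − sin β) = 2.253427 rad; t = (φ − α + p/2) mod 2π = 1.033603 rad, q = (β − α − t + p) mod 2π = 1.421654 rad → L = 5.94·(1.033603 + 5.436280 + 1.421654) = 5.94·7.891538 = 46.875734 m
Shortest: RLR with L = 39.774159 m ≈ 39.7742 m

39.7742 m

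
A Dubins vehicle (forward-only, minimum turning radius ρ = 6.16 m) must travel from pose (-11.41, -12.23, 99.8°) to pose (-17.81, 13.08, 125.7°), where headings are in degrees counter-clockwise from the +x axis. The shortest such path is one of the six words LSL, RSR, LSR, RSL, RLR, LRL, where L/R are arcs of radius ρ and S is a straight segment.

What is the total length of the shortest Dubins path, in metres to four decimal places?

Let ψ = atan2(Δy, Δx) = atan2(25.31, -6.40) = 104.1906° be the start→goal bearing.
Normalize: d = |goal − start| / ρ = 26.106629/6.16 = 4.238089, α = (θ_start − ψ) mod 360° = 355.6094° = 6.206555 rad, β = (θ_goal − ψ) mod 360° = 21.5094° = 0.375410 rad.
Common terms: sin α = -0.076556, cos α = 0.997065, sin β = 0.366654, cos β = 0.930357, cos(α−β) = 0.899558, d² = 17.961400. Work in radians in the unit-radius frame; every candidate has L = ρ·(t + p + q).
LSL: p² = 2 + d² − 2cos(α−β) + 2d(sin α − sin β) = 14.405563; p = √p² = 3.795466; φ = atan2(cos β − cos α, d + sin α − sin β) = -0.017577 rad; t = (φ − α) mod 2π = 0.059054 rad, q = (β − φ) mod 2π = 0.392986 rad → L = 6.16·(0.059054 + 3.795466 + 0.392986) = 6.16·4.247506 = 26.164639 m
RSR: p² = 2 + d² − 2cos(α−β) + 2d(sin β − sin α) = 21.919006; p = √p² = 4.681774; φ = atan2(cos α − cos β, d − sin α + sin β) = 0.014249 rad; t = (α − φ) mod 2π = 6.192306 rad, q = (φ − β) mod 2π = 5.922024 rad → L = 6.16·(6.192306 + 4.681774 + 5.922024) = 6.16·16.796104 = 103.464001 m
LSR: p² = d² − 2 + 2cos(α−β) + 2d(sin α + sin β) = 20.219439; p = √p² = 4.496603; φ = atan2(−cos α − cos β, d + sin α + sin β) − atan2(−2, p) = 0.016084 rad; t = (φ − α) mod 2π = 0.092714 rad, q = (φ − β) mod 2π = 5.923859 rad → L = 6.16·(0.092714 + 4.496603 + 5.923859) = 6.16·10.513176 = 64.761167 m
RSL: p² = d² − 2 + 2cos(α−β) − 2d(sin α + sin β) = 15.301592; p = √p² = 3.911725; φ = atan2(cos α + cos β, d − sin α − sin β) − atan2(2, p) = -0.018468 rad; t = (α − φ) mod 2π = 6.225022 rad, q = (β − φ) mod 2π = 0.393877 rad → L = 6.16·(6.225022 + 3.911725 + 0.393877) = 6.16·10.530625 = 64.868648 m
RLR: c = (6 − d² + 2cos(α−β) + 2d(sin α − sin β))/8 = -1.739876, |c| > 1 → infeasible
LRL: c = (6 − d² + 2cos(α−β) − 2d(sin α − sin β))/8 = -0.800695; p = 2π − arccos c = 3.783934 rad; φ = atan2(cos β − cos α, d + sin α − sin β) = -0.017577 rad; t = (φ − α + p/2) mod 2π = 1.951021 rad, q = (β − α − t + p) mod 2π = 2.284953 rad → L = 6.16·(1.951021 + 3.783934 + 2.284953) = 6.16·8.019908 = 49.402633 m
Shortest: LSL with L = 26.164639 m ≈ 26.1646 m

26.1646 m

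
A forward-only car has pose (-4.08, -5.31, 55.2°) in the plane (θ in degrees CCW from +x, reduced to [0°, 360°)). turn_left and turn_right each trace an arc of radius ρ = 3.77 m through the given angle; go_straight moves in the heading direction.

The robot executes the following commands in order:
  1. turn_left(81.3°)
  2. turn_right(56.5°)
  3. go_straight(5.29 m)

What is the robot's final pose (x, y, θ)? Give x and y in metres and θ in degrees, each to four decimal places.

(-4.7797, 8.1752, 80.0000°)

set_pose: (x, y, θ) = (-4.0800, -5.3100, 55.2000°), ρ = 3.77
turn_left(81.3°): centre at ρ to the left, rotate +81.3° → (-4.5806, -0.4237, 136.5000°)
turn_right(56.5°): centre at ρ to the right, rotate −56.5° → (-5.6983, 2.9656, 80.0000°)
go_straight(5.29): x += 5.29·cos θ, y += 5.29·sin θ → (-4.7797, 8.1752, 80.0000°)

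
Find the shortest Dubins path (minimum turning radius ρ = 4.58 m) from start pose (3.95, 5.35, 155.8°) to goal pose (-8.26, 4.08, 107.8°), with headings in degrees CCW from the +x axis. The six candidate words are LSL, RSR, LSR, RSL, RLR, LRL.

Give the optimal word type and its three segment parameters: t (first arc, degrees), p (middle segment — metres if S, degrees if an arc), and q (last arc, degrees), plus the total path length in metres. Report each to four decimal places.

Let ψ = atan2(Δy, Δx) = atan2(-1.27, -12.21) = -174.0618° be the start→goal bearing.
Normalize: d = |goal − start| / ρ = 12.275871/4.58 = 2.680321, α = (θ_start − ψ) mod 360° = 329.8618° = 5.757175 rad, β = (θ_goal − ψ) mod 360° = 281.8618° = 4.919417 rad.
Common terms: sin α = -0.502087, cos α = 0.864817, sin β = -0.978646, cos β = 0.205552, cos(α−β) = 0.669131, d² = 7.184121. Work in radians in the unit-radius frame; every candidate has L = ρ·(t + p + q).
LSL: p² = 2 + d² − 2cos(α−β) + 2d(sin α − sin β) = 10.400524; p = √p² = 3.224984; φ = atan2(cos β − cos α, d + sin α − sin β) = -0.205875 rad; t = (φ − α) mod 2π = 0.320135 rad, q = (β − φ) mod 2π = 5.125293 rad → L = 4.58·(0.320135 + 3.224984 + 5.125293) = 4.58·8.670412 = 39.710485 m
RSR: p² = 2 + d² − 2cos(α−β) + 2d(sin β − sin α) = 5.291196; p = √p² = 2.300260; φ = atan2(cos α − cos β, d − sin α + sin β) = 0.290681 rad; t = (α − φ) mod 2π = 5.466494 rad, q = (φ − β) mod 2π = 1.654449 rad → L = 4.58·(5.466494 + 2.300260 + 1.654449) = 4.58·9.421203 = 43.149111 m
LSR: p² = d² − 2 + 2cos(α−β) + 2d(sin α + sin β) = -1.415297 < 0 → infeasible
RSL: p² = d² − 2 + 2cos(α−β) − 2d(sin α + sin β) = 14.460062; p = √p² = 3.802639; φ = atan2(cos α + cos β, d − sin α − sin β) − atan2(2, p) = -0.232415 rad; t = (α − φ) mod 2π = 5.989590 rad, q = (β − φ) mod 2π = 5.151832 rad → L = 4.58·(5.989590 + 3.802639 + 5.151832) = 4.58·14.944062 = 68.443803 m
RLR: c = (6 − d² + 2cos(α−β) + 2d(sin α − sin β))/8 = 0.338600; p = 2π − arccos c = 5.057818 rad; φ = atan2(cos α − cos β, d − sin α + sin β) = 0.290681 rad; t = (α − φ + p/2) mod 2π = 1.712218 rad, q = (α − β − t + p) mod 2π = 4.183358 rad → L = 4.58·(1.712218 + 5.057818 + 4.183358) = 4.58·10.953394 = 50.166546 m
LRL: c = (6 − d² + 2cos(α−β) − 2d(sin α − sin β))/8 = -0.300065; p = 2π − arccos c = 4.407628 rad; φ = atan2(cos β − cos α, d + sin α − sin β) = -0.205875 rad; t = (φ − α + p/2) mod 2π = 2.523949 rad, q = (β − α − t + p) mod 2π = 1.045921 rad → L = 4.58·(2.523949 + 4.407628 + 1.045921) = 4.58·7.977497 = 36.536938 m
Shortest: LRL with L = 36.536938 m ≈ 36.5369 m
Convert LRL to answer units (arcs ×180/π): t = 2.523949·180/π = 144.6116°, p = 4.407628·180/π = 252.5385°, q = 1.045921·180/π = 59.9269°, L = 36.5369 m.

LRL: t = 144.6116°, p = 252.5385°, q = 59.9269°, L = 36.5369 m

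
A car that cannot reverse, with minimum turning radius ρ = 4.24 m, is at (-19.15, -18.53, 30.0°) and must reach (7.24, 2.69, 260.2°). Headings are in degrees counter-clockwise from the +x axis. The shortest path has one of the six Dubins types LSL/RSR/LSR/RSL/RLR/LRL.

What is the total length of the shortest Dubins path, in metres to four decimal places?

42.2437 m

Let ψ = atan2(Δy, Δx) = atan2(21.22, 26.39) = 38.8025° be the start→goal bearing.
Normalize: d = |goal − start| / ρ = 33.863262/4.24 = 7.986618, α = (θ_start − ψ) mod 360° = 351.1975° = 6.129553 rad, β = (θ_goal − ψ) mod 360° = 221.3975° = 3.864115 rad.
Common terms: sin α = -0.153029, cos α = 0.988222, sin β = -0.661279, cos β = -0.750140, cos(α−β) = -0.640110, d² = 63.786073. Work in radians in the unit-radius frame; every candidate has L = ρ·(t + p + q).
LSL: p² = 2 + d² − 2cos(α−β) + 2d(sin α − sin β) = 75.184693; p = √p² = 8.670911; φ = atan2(cos β − cos α, d + sin α − sin β) = -0.201850 rad; t = (φ − α) mod 2π = 6.234968 rad, q = (β − φ) mod 2π = 4.065965 rad → L = 4.24·(6.234968 + 8.670911 + 4.065965) = 4.24·18.971844 = 80.440618 m
RSR: p² = 2 + d² − 2cos(α−β) + 2d(sin β − sin α) = 58.947891; p = √p² = 7.677753; φ = atan2(cos α − cos β, d − sin α + sin β) = 0.228396 rad; t = (α − φ) mod 2π = 5.901157 rad, q = (φ − β) mod 2π = 2.647466 rad → L = 4.24·(5.901157 + 7.677753 + 2.647466) = 4.24·16.226376 = 68.799833 m
LSR: p² = d² − 2 + 2cos(α−β) + 2d(sin α + sin β) = 47.498717; p = √p² = 6.891931; φ = atan2(−cos α − cos β, d + sin α + sin β) − atan2(−2, p) = 0.249254 rad; t = (φ − α) mod 2π = 0.402887 rad, q = (φ − β) mod 2π = 2.668324 rad → L = 4.24·(0.402887 + 6.891931 + 2.668324) = 4.24·9.963143 = 42.243725 m
RSL: p² = d² − 2 + 2cos(α−β) − 2d(sin α + sin β) = 73.512989; p = √p² = 8.573972; φ = atan2(cos α + cos β, d − sin α − sin β) − atan2(2, p) = -0.202121 rad; t = (α − φ) mod 2π = 0.048488 rad, q = (β − φ) mod 2π = 4.066236 rad → L = 4.24·(0.048488 + 8.573972 + 4.066236) = 4.24·12.688696 = 53.800073 m
RLR: c = (6 − d² + 2cos(α−β) + 2d(sin α − sin β))/8 = -6.368486, |c| > 1 → infeasible
LRL: c = (6 − d² + 2cos(α−β) − 2d(sin α − sin β))/8 = -8.398087, |c| > 1 → infeasible
Shortest: LSR with L = 42.243725 m ≈ 42.2437 m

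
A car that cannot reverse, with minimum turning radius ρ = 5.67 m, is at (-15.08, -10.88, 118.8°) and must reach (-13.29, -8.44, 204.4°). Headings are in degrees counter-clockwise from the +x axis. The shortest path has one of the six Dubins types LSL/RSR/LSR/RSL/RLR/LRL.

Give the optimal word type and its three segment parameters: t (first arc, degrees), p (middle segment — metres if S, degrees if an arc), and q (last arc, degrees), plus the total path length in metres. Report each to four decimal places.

Let ψ = atan2(Δy, Δx) = atan2(2.44, 1.79) = 53.7360° be the start→goal bearing.
Normalize: d = |goal − start| / ρ = 3.026169/5.67 = 0.533716, α = (θ_start − ψ) mod 360° = 65.0640° = 1.135581 rad, β = (θ_goal − ψ) mod 360° = 150.6640° = 2.629583 rad.
Common terms: sin α = 0.906779, cos α = 0.421605, sin β = 0.489930, cos β = -0.871762, cos(α−β) = 0.076719, d² = 0.284853. Work in radians in the unit-radius frame; every candidate has L = ρ·(t + p + q).
LSL: p² = 2 + d² − 2cos(α−β) + 2d(sin α − sin β) = 2.576373; p = √p² = 1.605108; φ = atan2(cos β − cos α, d + sin α − sin β) = -0.936994 rad; t = (φ − α) mod 2π = 4.210610 rad, q = (β − φ) mod 2π = 3.566578 rad → L = 5.67·(4.210610 + 1.605108 + 3.566578) = 5.67·9.382296 = 53.197616 m
RSR: p² = 2 + d² − 2cos(α−β) + 2d(sin β − sin α) = 1.686456; p = √p² = 1.298636; φ = atan2(cos α − cos β, d − sin α + sin β) = 1.480683 rad; t = (α − φ) mod 2π = 5.938084 rad, q = (φ − β) mod 2π = 5.134285 rad → L = 5.67·(5.938084 + 1.298636 + 5.134285) = 5.67·12.371005 = 70.143599 m
LSR: p² = d² − 2 + 2cos(α−β) + 2d(sin α + sin β) = -0.070817 < 0 → infeasible
RSL: p² = d² − 2 + 2cos(α−β) − 2d(sin α + sin β) = -3.052601 < 0 → infeasible
RLR: c = (6 − d² + 2cos(α−β) + 2d(sin α − sin β))/8 = 0.789193; p = 2π − arccos c = 5.621883 rad; φ = atan2(cos α − cos β, d − sin α + sin β) = 1.480683 rad; t = (α − φ + p/2) mod 2π = 2.465840 rad, q = (α − β − t + p) mod 2π = 1.662041 rad → L = 5.67·(2.465840 + 5.621883 + 1.662041) = 5.67·9.749764 = 55.281160 m
LRL: c = (6 − d² + 2cos(α−β) − 2d(sin α − sin β))/8 = 0.677953; p = 2π − arccos c = 5.457364 rad; φ = atan2(cos β − cos α, d + sin α − sin β) = -0.936994 rad; t = (φ − α + p/2) mod 2π = 0.656106 rad, q = (β − α − t + p) mod 2π = 0.012074 rad → L = 5.67·(0.656106 + 5.457364 + 0.012074) = 5.67·6.125544 = 34.731837 m
Shortest: LRL with L = 34.731837 m ≈ 34.7318 m
Convert LRL to answer units (arcs ×180/π): t = 0.656106·180/π = 37.5921°, p = 5.457364·180/π = 312.6839°, q = 0.012074·180/π = 0.6918°, L = 34.7318 m.

LRL: t = 37.5921°, p = 312.6839°, q = 0.6918°, L = 34.7318 m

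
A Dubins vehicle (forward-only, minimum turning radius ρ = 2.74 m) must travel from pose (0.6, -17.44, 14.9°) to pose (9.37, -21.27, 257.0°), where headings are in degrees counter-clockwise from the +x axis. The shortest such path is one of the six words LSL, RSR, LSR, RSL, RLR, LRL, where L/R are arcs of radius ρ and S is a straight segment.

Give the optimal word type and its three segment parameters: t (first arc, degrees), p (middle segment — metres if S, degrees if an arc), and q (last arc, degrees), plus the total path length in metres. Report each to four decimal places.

Let ψ = atan2(Δy, Δx) = atan2(-3.83, 8.77) = -23.5917° be the start→goal bearing.
Normalize: d = |goal − start| / ρ = 9.569838/2.74 = 3.492642, α = (θ_start − ψ) mod 360° = 38.4917° = 0.671806 rad, β = (θ_goal − ψ) mod 360° = 280.5917° = 4.897248 rad.
Common terms: sin α = 0.622401, cos α = 0.782699, sin β = -0.982962, cos β = 0.183808, cos(α−β) = -0.467930, d² = 12.198545. Work in radians in the unit-radius frame; every candidate has L = ρ·(t + p + q).
LSL: p² = 2 + d² − 2cos(α−β) + 2d(sin α − sin β) = 26.348320; p = √p² = 5.133061; φ = atan2(cos β − cos α, d + sin α − sin β) = -0.116939 rad; t = (φ − α) mod 2π = 5.494440 rad, q = (β − φ) mod 2π = 5.014188 rad → L = 2.74·(5.494440 + 5.133061 + 5.014188) = 2.74·15.641689 = 42.858227 m
RSR: p² = 2 + d² − 2cos(α−β) + 2d(sin β − sin α) = 3.920491; p = √p² = 1.980023; φ = atan2(cos α − cos β, d − sin α + sin β) = 0.307279 rad; t = (α − φ) mod 2π = 0.364527 rad, q = (φ − β) mod 2π = 1.693216 rad → L = 2.74·(0.364527 + 1.980023 + 1.693216) = 2.74·4.037766 = 11.063479 m
LSR: p² = d² − 2 + 2cos(α−β) + 2d(sin α + sin β) = 6.744063; p = √p² = 2.596933; φ = atan2(−cos α − cos β, d + sin α + sin β) − atan2(−2, p) = 0.356954 rad; t = (φ − α) mod 2π = 5.968333 rad, q = (φ − β) mod 2π = 1.742890 rad → L = 2.74·(5.968333 + 2.596933 + 1.742890) = 2.74·10.308156 = 28.244348 m
RSL: p² = d² − 2 + 2cos(α−β) − 2d(sin α + sin β) = 11.781308; p = √p² = 3.432391; φ = atan2(cos α + cos β, d − sin α − sin β) − atan2(2, p) = -0.281828 rad; t = (α − φ) mod 2π = 0.953635 rad, q = (β − φ) mod 2π = 5.179077 rad → L = 2.74·(0.953635 + 3.432391 + 5.179077) = 2.74·9.565102 = 26.208381 m
RLR: c = (6 − d² + 2cos(α−β) + 2d(sin α − sin β))/8 = 0.509939; p = 2π − arccos c = 5.247502 rad; φ = atan2(cos α − cos β, d − sin α + sin β) = 0.307279 rad; t = (α − φ + p/2) mod 2π = 2.988278 rad, q = (α − β − t + p) mod 2π = 4.316967 rad → L = 2.74·(2.988278 + 5.247502 + 4.316967) = 2.74·12.552748 = 34.394530 m
LRL: c = (6 − d² + 2cos(α−β) − 2d(sin α − sin β))/8 = -2.293540, |c| > 1 → infeasible
Shortest: RSR with L = 11.063479 m ≈ 11.0635 m
Convert RSR to answer units (arcs ×180/π): t = 0.364527·180/π = 20.8859°, p = ρ·p = 2.74·1.980023 = 5.4253 m, q = 1.693216·180/π = 97.0141°, L = 11.0635 m.

RSR: t = 20.8859°, p = 5.4253 m, q = 97.0141°, L = 11.0635 m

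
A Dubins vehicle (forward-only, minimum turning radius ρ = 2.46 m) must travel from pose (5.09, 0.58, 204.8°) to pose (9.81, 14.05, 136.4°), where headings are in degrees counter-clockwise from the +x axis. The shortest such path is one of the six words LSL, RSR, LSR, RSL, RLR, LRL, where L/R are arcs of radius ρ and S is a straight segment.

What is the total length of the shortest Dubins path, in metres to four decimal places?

Let ψ = atan2(Δy, Δx) = atan2(13.47, 4.72) = 70.6891° be the start→goal bearing.
Normalize: d = |goal − start| / ρ = 14.273027/2.46 = 5.802043, α = (θ_start − ψ) mod 360° = 134.1109° = 2.340677 rad, β = (θ_goal − ψ) mod 360° = 65.7109° = 1.146871 rad.
Common terms: sin α = 0.717994, cos α = -0.696049, sin β = 0.911481, cos β = 0.411341, cos(α−β) = 0.368125, d² = 33.663709. Work in radians in the unit-radius frame; every candidate has L = ρ·(t + p + q).
LSL: p² = 2 + d² − 2cos(α−β) + 2d(sin α − sin β) = 32.682215; p = √p² = 5.716836; φ = atan2(cos β − cos α, d + sin α − sin β) = 0.194939 rad; t = (φ − α) mod 2π = 4.137448 rad, q = (β − φ) mod 2π = 0.951932 rad → L = 2.46·(4.137448 + 5.716836 + 0.951932) = 2.46·10.806216 = 26.583292 m
RSR: p² = 2 + d² − 2cos(α−β) + 2d(sin β − sin α) = 37.172704; p = √p² = 6.096942; φ = atan2(cos α − cos β, d − sin α + sin β) = -0.182644 rad; t = (α − φ) mod 2π = 2.523321 rad, q = (φ − β) mod 2π = 4.953670 rad → L = 2.46·(2.523321 + 6.096942 + 4.953670) = 2.46·13.573933 = 33.391874 m
LSR: p² = d² − 2 + 2cos(α−β) + 2d(sin α + sin β) = 51.308534; p = √p² = 7.162998; φ = atan2(−cos α − cos β, d + sin α + sin β) − atan2(−2, p) = 0.310571 rad; t = (φ − α) mod 2π = 4.253079 rad, q = (φ − β) mod 2π = 5.446885 rad → L = 2.46·(4.253079 + 7.162998 + 5.446885) = 2.46·16.862962 = 41.482886 m
RSL: p² = d² − 2 + 2cos(α−β) − 2d(sin α + sin β) = 13.491382; p = √p² = 3.673062; φ = atan2(cos α + cos β, d − sin α − sin β) − atan2(2, p) = -0.566742 rad; t = (α − φ) mod 2π = 2.907419 rad, q = (β − φ) mod 2π = 1.713614 rad → L = 2.46·(2.907419 + 3.673062 + 1.713614) = 2.46·8.294094 = 20.403471 m
RLR: c = (6 − d² + 2cos(α−β) + 2d(sin α − sin β))/8 = -3.646588, |c| > 1 → infeasible
LRL: c = (6 − d² + 2cos(α−β) − 2d(sin α − sin β))/8 = -3.085277, |c| > 1 → infeasible
Shortest: RSL with L = 20.403471 m ≈ 20.4035 m

20.4035 m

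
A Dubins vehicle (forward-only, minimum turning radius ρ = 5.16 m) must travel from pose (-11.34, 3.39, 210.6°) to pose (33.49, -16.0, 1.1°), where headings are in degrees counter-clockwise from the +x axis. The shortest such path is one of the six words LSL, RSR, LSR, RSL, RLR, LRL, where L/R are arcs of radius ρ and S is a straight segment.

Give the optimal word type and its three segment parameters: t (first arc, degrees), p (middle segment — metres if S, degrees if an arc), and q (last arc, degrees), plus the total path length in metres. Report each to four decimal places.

Let ψ = atan2(Δy, Δx) = atan2(-19.39, 44.83) = -23.3896° be the start→goal bearing.
Normalize: d = |goal − start| / ρ = 48.843638/5.16 = 9.465821, α = (θ_start − ψ) mod 360° = 233.9896° = 4.083889 rad, β = (θ_goal − ψ) mod 360° = 24.4896° = 0.427424 rad.
Common terms: sin α = -0.808910, cos α = -0.587932, sin β = 0.414528, cos β = 0.910037, cos(α−β) = -0.870356, d² = 89.601774. Work in radians in the unit-radius frame; every candidate has L = ρ·(t + p + q).
LSL: p² = 2 + d² − 2cos(α−β) + 2d(sin α − sin β) = 70.180795; p = √p² = 8.377398; φ = atan2(cos β − cos α, d + sin α − sin β) = 0.179778 rad; t = (φ − α) mod 2π = 2.379074 rad, q = (β − φ) mod 2π = 0.247646 rad → L = 5.16·(2.379074 + 8.377398 + 0.247646) = 5.16·11.004118 = 56.781251 m
RSR: p² = 2 + d² − 2cos(α−β) + 2d(sin β − sin α) = 116.504177; p = √p² = 10.793710; φ = atan2(cos α − cos β, d − sin α + sin β) = -0.139231 rad; t = (α − φ) mod 2π = 4.223120 rad, q = (φ − β) mod 2π = 5.716530 rad → L = 5.16·(4.223120 + 10.793710 + 5.716530) = 5.16·20.733360 = 106.984138 m
LSR: p² = d² − 2 + 2cos(α−β) + 2d(sin α + sin β) = 78.394758; p = √p² = 8.854081; φ = atan2(−cos α − cos β, d + sin α + sin β) − atan2(−2, p) = 0.186664 rad; t = (φ − α) mod 2π = 2.385960 rad, q = (φ − β) mod 2π = 6.042425 rad → L = 5.16·(2.385960 + 8.854081 + 6.042425) = 5.16·17.282467 = 89.177528 m
RSL: p² = d² − 2 + 2cos(α−β) − 2d(sin α + sin β) = 93.327368; p = √p² = 9.660609; φ = atan2(cos α + cos β, d − sin α − sin β) − atan2(2, p) = -0.171487 rad; t = (α − φ) mod 2π = 4.255376 rad, q = (β − φ) mod 2π = 0.598911 rad → L = 5.16·(4.255376 + 9.660609 + 0.598911) = 5.16·14.514895 = 74.896861 m
RLR: c = (6 − d² + 2cos(α−β) + 2d(sin α − sin β))/8 = -13.563022, |c| > 1 → infeasible
LRL: c = (6 − d² + 2cos(α−β) − 2d(sin α − sin β))/8 = -7.772599, |c| > 1 → infeasible
Shortest: LSL with L = 56.781251 m ≈ 56.7813 m
Convert LSL to answer units (arcs ×180/π): t = 2.379074·180/π = 136.3109°, p = ρ·p = 5.16·8.377398 = 43.2274 m, q = 0.247646·180/π = 14.1891°, L = 56.7813 m.

LSL: t = 136.3109°, p = 43.2274 m, q = 14.1891°, L = 56.7813 m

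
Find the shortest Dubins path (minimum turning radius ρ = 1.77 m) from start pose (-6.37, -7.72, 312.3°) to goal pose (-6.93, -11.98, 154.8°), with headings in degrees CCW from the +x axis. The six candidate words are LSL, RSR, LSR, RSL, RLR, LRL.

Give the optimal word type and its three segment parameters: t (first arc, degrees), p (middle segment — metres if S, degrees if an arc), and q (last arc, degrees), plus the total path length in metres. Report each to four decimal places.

LSR: t = 3.5736°, p = 1.8796 m, q = 161.0736°, L = 6.9659 m

Let ψ = atan2(Δy, Δx) = atan2(-4.26, -0.56) = -97.4889° be the start→goal bearing.
Normalize: d = |goal − start| / ρ = 4.296650/1.77 = 2.427486, α = (θ_start − ψ) mod 360° = 49.7889° = 0.868980 rad, β = (θ_goal − ψ) mod 360° = 252.2889° = 4.403272 rad.
Common terms: sin α = 0.763671, cos α = 0.645606, sin β = -0.952603, cos β = -0.304218, cos(α−β) = -0.923880, d² = 5.892687. Work in radians in the unit-radius frame; every candidate has L = ρ·(t + p + q).
LSL: p² = 2 + d² − 2cos(α−β) + 2d(sin α − sin β) = 18.072906; p = √p² = 4.251224; φ = atan2(cos β − cos α, d + sin α − sin β) = -0.225325 rad; t = (φ − α) mod 2π = 5.188880 rad, q = (β − φ) mod 2π = 4.628597 rad → L = 1.77·(5.188880 + 4.251224 + 4.628597) = 1.77·14.068701 = 24.901601 m
RSR: p² = 2 + d² − 2cos(α−β) + 2d(sin β − sin α) = 1.407987; p = √p² = 1.186586; φ = atan2(cos α − cos β, d − sin α + sin β) = 0.928074 rad; t = (α − φ) mod 2π = 6.224091 rad, q = (φ − β) mod 2π = 2.807987 rad → L = 1.77·(6.224091 + 1.186586 + 2.807987) = 1.77·10.218665 = 18.087037 m
LSR: p² = d² − 2 + 2cos(α−β) + 2d(sin α + sin β) = 1.127671; p = √p² = 1.061918; φ = atan2(−cos α − cos β, d + sin α + sin β) − atan2(−2, p) = 0.931351 rad; t = (φ − α) mod 2π = 0.062371 rad, q = (φ − β) mod 2π = 2.811265 rad → L = 1.77·(0.062371 + 1.061918 + 2.811265) = 1.77·3.935554 = 6.965931 m
RSL: p² = d² − 2 + 2cos(α−β) − 2d(sin α + sin β) = 2.962186; p = √p² = 1.721100; φ = atan2(cos α + cos β, d − sin α − sin β) − atan2(2, p) = -0.730463 rad; t = (α − φ) mod 2π = 1.599443 rad, q = (β − φ) mod 2π = 5.133735 rad → L = 1.77·(1.599443 + 1.721100 + 5.133735) = 1.77·8.454278 = 14.964073 m
RLR: c = (6 − d² + 2cos(α−β) + 2d(sin α − sin β))/8 = 0.824002; p = 2π − arccos c = 5.680827 rad; φ = atan2(cos α − cos β, d − sin α + sin β) = 0.928074 rad; t = (α − φ + p/2) mod 2π = 2.781320 rad, q = (α − β − t + p) mod 2π = 5.648401 rad → L = 1.77·(2.781320 + 5.680827 + 5.648401) = 1.77·14.110547 = 24.975668 m
LRL: c = (6 − d² + 2cos(α−β) − 2d(sin α − sin β))/8 = -1.259113, |c| > 1 → infeasible
Shortest: LSR with L = 6.965931 m ≈ 6.9659 m
Convert LSR to answer units (arcs ×180/π): t = 0.062371·180/π = 3.5736°, p = ρ·p = 1.77·1.061918 = 1.8796 m, q = 2.811265·180/π = 161.0736°, L = 6.9659 m.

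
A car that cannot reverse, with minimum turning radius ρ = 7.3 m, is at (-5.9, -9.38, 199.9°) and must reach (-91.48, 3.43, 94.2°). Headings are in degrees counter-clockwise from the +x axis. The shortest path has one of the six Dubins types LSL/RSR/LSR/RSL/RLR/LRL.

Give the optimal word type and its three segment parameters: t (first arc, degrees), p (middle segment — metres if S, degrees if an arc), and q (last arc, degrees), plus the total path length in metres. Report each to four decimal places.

Let ψ = atan2(Δy, Δx) = atan2(12.81, -85.58) = 171.4869° be the start→goal bearing.
Normalize: d = |goal − start| / ρ = 86.533418/7.3 = 11.853893, α = (θ_start − ψ) mod 360° = 28.4131° = 0.495902 rad, β = (θ_goal − ψ) mod 360° = 282.7131° = 4.934274 rad.
Common terms: sin α = 0.475825, cos α = 0.879540, sin β = -0.975484, cos β = 0.220069, cos(α−β) = -0.270600, d² = 140.514778. Work in radians in the unit-radius frame; every candidate has L = ρ·(t + p + q).
LSL: p² = 2 + d² − 2cos(α−β) + 2d(sin α − sin β) = 177.463311; p = √p² = 13.321536; φ = atan2(cos β − cos α, d + sin α − sin β) = -0.049524 rad; t = (φ − α) mod 2π = 5.737759 rad, q = (β − φ) mod 2π = 4.983799 rad → L = 7.3·(5.737759 + 13.321536 + 4.983799) = 7.3·24.043093 = 175.514580 m
RSR: p² = 2 + d² − 2cos(α−β) + 2d(sin β − sin α) = 108.648646; p = √p² = 10.423466; φ = atan2(cos α − cos β, d − sin α + sin β) = 0.063310 rad; t = (α − φ) mod 2π = 0.432592 rad, q = (φ − β) mod 2π = 1.412221 rad → L = 7.3·(0.432592 + 10.423466 + 1.412221) = 7.3·12.268279 = 89.558438 m
LSR: p² = d² − 2 + 2cos(α−β) + 2d(sin α + sin β) = 126.127763; p = √p² = 11.230662; φ = atan2(−cos α − cos β, d + sin α + sin β) − atan2(−2, p) = 0.079692 rad; t = (φ − α) mod 2π = 5.866975 rad, q = (φ − β) mod 2π = 1.428603 rad → L = 7.3·(5.866975 + 11.230662 + 1.428603) = 7.3·18.526240 = 135.241550 m
RSL: p² = d² − 2 + 2cos(α−β) − 2d(sin α + sin β) = 149.819390; p = √p² = 12.240073; φ = atan2(cos α + cos β, d − sin α − sin β) − atan2(2, p) = -0.073189 rad; t = (α − φ) mod 2π = 0.569091 rad, q = (β − φ) mod 2π = 5.007463 rad → L = 7.3·(0.569091 + 12.240073 + 5.007463) = 7.3·17.816627 = 130.061376 m
RLR: c = (6 − d² + 2cos(α−β) + 2d(sin α − sin β))/8 = -12.581081, |c| > 1 → infeasible
LRL: c = (6 − d² + 2cos(α−β) − 2d(sin α − sin β))/8 = -21.182914, |c| > 1 → infeasible
Shortest: RSR with L = 89.558438 m ≈ 89.5584 m
Convert RSR to answer units (arcs ×180/π): t = 0.432592·180/π = 24.7857°, p = ρ·p = 7.3·10.423466 = 76.0913 m, q = 1.412221·180/π = 80.9143°, L = 89.5584 m.

RSR: t = 24.7857°, p = 76.0913 m, q = 80.9143°, L = 89.5584 m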